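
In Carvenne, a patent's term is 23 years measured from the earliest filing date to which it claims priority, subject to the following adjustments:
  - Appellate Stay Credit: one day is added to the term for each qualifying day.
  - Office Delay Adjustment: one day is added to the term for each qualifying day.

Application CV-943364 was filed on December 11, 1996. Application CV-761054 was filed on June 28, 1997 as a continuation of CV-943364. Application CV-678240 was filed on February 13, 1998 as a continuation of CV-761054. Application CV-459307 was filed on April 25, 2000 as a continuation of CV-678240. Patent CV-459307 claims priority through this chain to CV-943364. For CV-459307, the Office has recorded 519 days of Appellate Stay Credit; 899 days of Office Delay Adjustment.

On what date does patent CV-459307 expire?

Earliest priority filing: 11 December 1996.
Base term: 11 December 1996 + 23 years → 11 December 2019.
Appellate Stay Credit: +519 days → 13 May 2021.
Office Delay Adjustment: +899 days → 29 October 2023.

October 29, 2023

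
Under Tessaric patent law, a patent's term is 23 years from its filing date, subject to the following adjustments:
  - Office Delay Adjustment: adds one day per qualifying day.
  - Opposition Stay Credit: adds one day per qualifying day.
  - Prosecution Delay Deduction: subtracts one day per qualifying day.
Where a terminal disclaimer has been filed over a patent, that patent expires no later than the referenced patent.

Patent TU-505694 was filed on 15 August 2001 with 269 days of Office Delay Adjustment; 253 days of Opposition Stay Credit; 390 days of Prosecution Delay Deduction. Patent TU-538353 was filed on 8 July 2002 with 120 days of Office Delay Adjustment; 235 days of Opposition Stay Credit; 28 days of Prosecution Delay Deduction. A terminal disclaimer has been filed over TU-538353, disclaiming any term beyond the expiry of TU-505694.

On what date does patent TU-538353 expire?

December 25, 2024

Natural term of TU-538353:
  Base: filing + 23 years → 8 July 2025.
  Office Delay Adjustment: +120 days → 5 November 2025.
  Opposition Stay Credit: +235 days → 28 June 2026.
  Prosecution Delay Deduction: −28 days → 31 May 2026.
Expiry of referenced patent TU-505694:
  Base: filing + 23 years → 15 August 2024.
  Office Delay Adjustment: +269 days → 11 May 2025.
  Opposition Stay Credit: +253 days → 19 January 2026.
  Prosecution Delay Deduction: −390 days → 25 December 2024.
Terminal disclaimer: TU-538353 expires on the earlier of 31 May 2026 and 25 December 2024.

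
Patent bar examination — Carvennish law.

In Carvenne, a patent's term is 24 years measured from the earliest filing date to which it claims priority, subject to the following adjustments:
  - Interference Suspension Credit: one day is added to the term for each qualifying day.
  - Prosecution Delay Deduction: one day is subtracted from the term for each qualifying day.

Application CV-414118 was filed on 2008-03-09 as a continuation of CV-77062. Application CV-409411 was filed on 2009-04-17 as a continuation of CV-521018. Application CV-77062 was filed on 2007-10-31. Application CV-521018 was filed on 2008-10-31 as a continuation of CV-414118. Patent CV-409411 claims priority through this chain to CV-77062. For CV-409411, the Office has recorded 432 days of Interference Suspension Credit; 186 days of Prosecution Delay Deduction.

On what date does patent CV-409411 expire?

2032-07-03

Earliest priority filing: 31 October 2007.
Base term: 31 October 2007 + 24 years → 31 October 2031.
Interference Suspension Credit: +432 days → 5 January 2033.
Prosecution Delay Deduction: −186 days → 3 July 2032.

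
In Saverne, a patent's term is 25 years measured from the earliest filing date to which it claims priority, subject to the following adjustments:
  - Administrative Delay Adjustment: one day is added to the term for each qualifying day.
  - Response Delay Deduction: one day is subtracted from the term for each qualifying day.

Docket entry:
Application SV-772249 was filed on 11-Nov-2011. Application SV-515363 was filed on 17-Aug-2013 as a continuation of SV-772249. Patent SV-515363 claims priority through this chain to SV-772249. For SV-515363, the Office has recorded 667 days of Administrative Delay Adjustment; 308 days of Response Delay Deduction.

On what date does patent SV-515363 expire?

2037-11-05

Earliest priority filing: 11 November 2011.
Base term: 11 November 2011 + 25 years → 11 November 2036.
Administrative Delay Adjustment: +667 days → 9 September 2038.
Response Delay Deduction: −308 days → 5 November 2037.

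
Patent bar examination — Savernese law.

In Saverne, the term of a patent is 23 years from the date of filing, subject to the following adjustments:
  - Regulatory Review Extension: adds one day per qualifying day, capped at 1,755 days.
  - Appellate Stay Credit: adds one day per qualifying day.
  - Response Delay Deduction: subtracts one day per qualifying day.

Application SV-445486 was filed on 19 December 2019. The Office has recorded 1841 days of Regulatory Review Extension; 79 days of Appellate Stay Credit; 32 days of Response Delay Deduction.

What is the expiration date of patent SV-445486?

November 25, 2047

Base term: filing date + 23 years → 19 December 2042.
Regulatory Review Extension: 1841 days claimed exceeds the 1755-day cap, so +1755 days → 9 October 2047.
Appellate Stay Credit: +79 days → 27 December 2047.
Response Delay Deduction: −32 days → 25 November 2047.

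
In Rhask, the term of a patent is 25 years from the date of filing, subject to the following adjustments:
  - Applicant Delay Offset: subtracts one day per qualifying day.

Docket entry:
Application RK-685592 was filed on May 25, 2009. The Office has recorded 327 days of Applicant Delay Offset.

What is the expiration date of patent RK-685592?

2033-07-02

Base term: filing date + 25 years → 25 May 2034.
Applicant Delay Offset: −327 days → 2 July 2033.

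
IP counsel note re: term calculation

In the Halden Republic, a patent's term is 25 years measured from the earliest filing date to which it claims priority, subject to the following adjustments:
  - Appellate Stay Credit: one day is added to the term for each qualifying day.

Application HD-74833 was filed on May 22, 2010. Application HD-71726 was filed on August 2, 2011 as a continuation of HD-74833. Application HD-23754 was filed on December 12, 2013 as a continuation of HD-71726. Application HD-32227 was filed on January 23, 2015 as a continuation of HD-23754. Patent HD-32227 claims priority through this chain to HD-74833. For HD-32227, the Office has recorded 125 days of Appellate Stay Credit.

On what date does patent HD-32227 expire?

Earliest priority filing: 22 May 2010.
Base term: 22 May 2010 + 25 years → 22 May 2035.
Appellate Stay Credit: +125 days → 24 September 2035.

2035-09-24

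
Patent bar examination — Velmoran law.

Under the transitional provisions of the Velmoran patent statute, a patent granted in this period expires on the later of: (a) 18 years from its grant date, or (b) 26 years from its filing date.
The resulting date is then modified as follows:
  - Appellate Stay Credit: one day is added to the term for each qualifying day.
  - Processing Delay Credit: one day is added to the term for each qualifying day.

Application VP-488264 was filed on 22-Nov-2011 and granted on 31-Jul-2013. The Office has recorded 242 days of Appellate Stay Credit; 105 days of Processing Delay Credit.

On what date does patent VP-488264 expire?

2038-11-04

(a) grant + 18 years → 31 July 2031.
(b) filing + 26 years → 22 November 2037.
Later of the two: 22 November 2037.
Appellate Stay Credit: +242 days → 22 July 2038.
Processing Delay Credit: +105 days → 4 November 2038.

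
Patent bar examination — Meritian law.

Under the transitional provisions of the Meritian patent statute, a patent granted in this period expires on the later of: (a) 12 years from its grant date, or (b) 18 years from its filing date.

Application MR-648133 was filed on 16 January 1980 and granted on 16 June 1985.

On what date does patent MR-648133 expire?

(a) grant + 12 years → 16 June 1997.
(b) filing + 18 years → 16 January 1998.
Later of the two: 16 January 1998.

January 16, 1998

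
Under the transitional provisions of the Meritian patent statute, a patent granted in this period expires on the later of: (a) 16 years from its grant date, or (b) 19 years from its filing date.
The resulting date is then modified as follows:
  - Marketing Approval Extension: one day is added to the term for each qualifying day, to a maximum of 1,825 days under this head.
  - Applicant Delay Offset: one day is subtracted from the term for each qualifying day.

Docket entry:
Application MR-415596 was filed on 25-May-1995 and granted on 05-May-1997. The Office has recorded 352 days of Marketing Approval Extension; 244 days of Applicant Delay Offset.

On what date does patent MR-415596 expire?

2014-09-10

(a) grant + 16 years → 5 May 2013.
(b) filing + 19 years → 25 May 2014.
Later of the two: 25 May 2014.
Marketing Approval Extension: 352 days (within the 1825-day cap) → +352 days → 12 May 2015.
Applicant Delay Offset: −244 days → 10 September 2014.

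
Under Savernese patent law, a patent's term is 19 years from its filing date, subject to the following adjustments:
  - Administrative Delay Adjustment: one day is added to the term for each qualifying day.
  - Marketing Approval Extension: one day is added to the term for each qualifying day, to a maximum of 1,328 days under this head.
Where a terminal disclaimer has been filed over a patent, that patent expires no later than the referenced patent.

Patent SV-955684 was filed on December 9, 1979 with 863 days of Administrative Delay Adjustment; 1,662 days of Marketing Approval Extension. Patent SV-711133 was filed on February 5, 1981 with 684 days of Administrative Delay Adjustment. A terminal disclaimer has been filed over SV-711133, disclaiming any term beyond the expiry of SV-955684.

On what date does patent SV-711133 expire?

Natural term of SV-711133:
  Base: filing + 19 years → 5 February 2000.
  Administrative Delay Adjustment: +684 days → 20 December 2001.
Expiry of referenced patent SV-955684:
  Base: filing + 19 years → 9 December 1998.
  Administrative Delay Adjustment: +863 days → 20 April 2001.
  Marketing Approval Extension: 1662 days claimed exceeds the 1328-day cap, so +1328 days → 8 December 2004.
Terminal disclaimer: SV-711133 expires on the earlier of 20 December 2001 and 8 December 2004.

December 20, 2001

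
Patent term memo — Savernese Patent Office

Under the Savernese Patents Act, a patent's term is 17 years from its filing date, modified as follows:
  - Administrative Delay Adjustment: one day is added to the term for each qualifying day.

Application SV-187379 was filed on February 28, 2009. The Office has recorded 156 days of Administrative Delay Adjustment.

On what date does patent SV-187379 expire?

Base term: filing date + 17 years → 28 February 2026.
Administrative Delay Adjustment: +156 days → 3 August 2026.

2026-08-03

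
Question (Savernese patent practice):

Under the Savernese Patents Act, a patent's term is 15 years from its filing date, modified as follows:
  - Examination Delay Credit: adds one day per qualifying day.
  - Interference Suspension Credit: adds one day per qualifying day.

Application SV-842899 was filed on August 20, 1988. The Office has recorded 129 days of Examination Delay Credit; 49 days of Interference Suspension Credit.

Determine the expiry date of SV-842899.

2004-02-14

Base term: filing date + 15 years → 20 August 2003.
Examination Delay Credit: +129 days → 27 December 2003.
Interference Suspension Credit: +49 days → 14 February 2004.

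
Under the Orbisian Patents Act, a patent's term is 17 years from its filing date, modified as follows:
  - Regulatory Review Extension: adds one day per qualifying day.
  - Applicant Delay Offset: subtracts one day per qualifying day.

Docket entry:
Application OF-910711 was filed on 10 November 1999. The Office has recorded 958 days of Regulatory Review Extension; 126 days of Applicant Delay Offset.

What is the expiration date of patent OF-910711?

Base term: filing date + 17 years → 10 November 2016.
Regulatory Review Extension: +958 days → 26 June 2019.
Applicant Delay Offset: −126 days → 20 February 2019.

February 20, 2019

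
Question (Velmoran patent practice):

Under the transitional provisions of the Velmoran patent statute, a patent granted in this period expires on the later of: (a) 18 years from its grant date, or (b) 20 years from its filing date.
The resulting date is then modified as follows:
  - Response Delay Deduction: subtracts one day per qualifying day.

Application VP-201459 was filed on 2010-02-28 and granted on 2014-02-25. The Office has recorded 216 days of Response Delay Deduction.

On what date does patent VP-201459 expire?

(a) grant + 18 years → 25 February 2032.
(b) filing + 20 years → 28 February 2030.
Later of the two: 25 February 2032.
Response Delay Deduction: −216 days → 24 July 2031.

July 24, 2031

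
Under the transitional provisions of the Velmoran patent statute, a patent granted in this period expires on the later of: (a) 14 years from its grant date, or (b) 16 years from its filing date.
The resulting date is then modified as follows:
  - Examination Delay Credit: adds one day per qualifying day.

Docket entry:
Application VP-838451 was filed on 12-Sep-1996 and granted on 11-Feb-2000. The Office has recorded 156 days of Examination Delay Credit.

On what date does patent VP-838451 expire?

July 17, 2014

(a) grant + 14 years → 11 February 2014.
(b) filing + 16 years → 12 September 2012.
Later of the two: 11 February 2014.
Examination Delay Credit: +156 days → 17 July 2014.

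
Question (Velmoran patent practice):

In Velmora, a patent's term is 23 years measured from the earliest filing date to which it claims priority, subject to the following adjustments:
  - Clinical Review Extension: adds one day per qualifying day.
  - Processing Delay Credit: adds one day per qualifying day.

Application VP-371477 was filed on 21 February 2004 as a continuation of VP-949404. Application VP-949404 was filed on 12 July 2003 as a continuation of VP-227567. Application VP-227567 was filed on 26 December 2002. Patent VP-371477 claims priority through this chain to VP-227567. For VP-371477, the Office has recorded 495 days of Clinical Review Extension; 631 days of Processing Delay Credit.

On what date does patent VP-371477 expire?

Earliest priority filing: 26 December 2002.
Base term: 26 December 2002 + 23 years → 26 December 2025.
Clinical Review Extension: +495 days → 5 May 2027.
Processing Delay Credit: +631 days → 25 January 2029.

January 25, 2029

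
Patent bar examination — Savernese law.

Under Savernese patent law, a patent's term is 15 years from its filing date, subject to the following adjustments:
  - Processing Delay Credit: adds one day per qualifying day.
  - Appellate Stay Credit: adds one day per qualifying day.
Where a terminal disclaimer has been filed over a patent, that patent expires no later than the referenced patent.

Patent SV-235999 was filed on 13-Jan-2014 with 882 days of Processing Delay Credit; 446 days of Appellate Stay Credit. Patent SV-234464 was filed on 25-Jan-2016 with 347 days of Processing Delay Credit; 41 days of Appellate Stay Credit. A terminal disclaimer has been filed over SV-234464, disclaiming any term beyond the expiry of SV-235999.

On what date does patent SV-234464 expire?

February 17, 2032

Natural term of SV-234464:
  Base: filing + 15 years → 25 January 2031.
  Processing Delay Credit: +347 days → 7 January 2032.
  Appellate Stay Credit: +41 days → 17 February 2032.
Expiry of referenced patent SV-235999:
  Base: filing + 15 years → 13 January 2029.
  Processing Delay Credit: +882 days → 14 June 2031.
  Appellate Stay Credit: +446 days → 2 September 2032.
Terminal disclaimer: SV-234464 expires on the earlier of 17 February 2032 and 2 September 2032.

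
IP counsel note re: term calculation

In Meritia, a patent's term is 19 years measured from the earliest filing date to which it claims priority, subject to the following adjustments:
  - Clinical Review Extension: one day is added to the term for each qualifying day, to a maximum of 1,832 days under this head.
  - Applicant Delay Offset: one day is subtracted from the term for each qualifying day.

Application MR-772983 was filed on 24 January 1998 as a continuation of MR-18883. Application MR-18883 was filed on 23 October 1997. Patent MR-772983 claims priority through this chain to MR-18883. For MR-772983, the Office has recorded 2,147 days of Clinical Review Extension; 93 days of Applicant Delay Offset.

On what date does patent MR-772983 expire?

Earliest priority filing: 23 October 1997.
Base term: 23 October 1997 + 19 years → 23 October 2016.
Clinical Review Extension: 2147 days claimed exceeds the 1832-day cap, so +1832 days → 29 October 2021.
Applicant Delay Offset: −93 days → 28 July 2021.

2021-07-28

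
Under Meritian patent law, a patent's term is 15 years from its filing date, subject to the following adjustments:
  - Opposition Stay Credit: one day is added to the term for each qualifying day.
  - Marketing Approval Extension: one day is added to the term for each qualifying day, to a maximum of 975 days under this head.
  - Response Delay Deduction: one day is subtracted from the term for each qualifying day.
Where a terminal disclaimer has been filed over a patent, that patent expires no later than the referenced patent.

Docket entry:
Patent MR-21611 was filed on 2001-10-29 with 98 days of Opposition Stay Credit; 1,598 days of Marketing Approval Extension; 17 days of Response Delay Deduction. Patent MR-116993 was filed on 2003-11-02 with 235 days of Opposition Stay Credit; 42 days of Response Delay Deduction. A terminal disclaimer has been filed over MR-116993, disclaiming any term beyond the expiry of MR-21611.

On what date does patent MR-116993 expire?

May 14, 2019

Natural term of MR-116993:
  Base: filing + 15 years → 2 November 2018.
  Opposition Stay Credit: +235 days → 25 June 2019.
  Response Delay Deduction: −42 days → 14 May 2019.
Expiry of referenced patent MR-21611:
  Base: filing + 15 years → 29 October 2016.
  Opposition Stay Credit: +98 days → 4 February 2017.
  Marketing Approval Extension: 1598 days claimed exceeds the 975-day cap, so +975 days → 7 October 2019.
  Response Delay Deduction: −17 days → 20 September 2019.
Terminal disclaimer: MR-116993 expires on the earlier of 14 May 2019 and 20 September 2019.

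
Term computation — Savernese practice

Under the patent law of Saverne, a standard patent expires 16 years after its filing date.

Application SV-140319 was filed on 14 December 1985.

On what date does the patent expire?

December 14, 2001

Filing date + 16 years → 14 December 2001.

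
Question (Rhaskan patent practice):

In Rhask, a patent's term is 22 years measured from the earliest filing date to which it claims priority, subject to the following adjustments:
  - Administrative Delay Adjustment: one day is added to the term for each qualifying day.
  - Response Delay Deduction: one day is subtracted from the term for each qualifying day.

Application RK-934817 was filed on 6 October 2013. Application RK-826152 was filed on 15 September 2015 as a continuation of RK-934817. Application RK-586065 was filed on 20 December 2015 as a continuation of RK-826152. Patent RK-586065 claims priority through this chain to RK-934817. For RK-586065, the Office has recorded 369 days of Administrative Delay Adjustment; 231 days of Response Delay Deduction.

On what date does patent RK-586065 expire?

Earliest priority filing: 6 October 2013.
Base term: 6 October 2013 + 22 years → 6 October 2035.
Administrative Delay Adjustment: +369 days → 9 October 2036.
Response Delay Deduction: −231 days → 21 February 2036.

February 21, 2036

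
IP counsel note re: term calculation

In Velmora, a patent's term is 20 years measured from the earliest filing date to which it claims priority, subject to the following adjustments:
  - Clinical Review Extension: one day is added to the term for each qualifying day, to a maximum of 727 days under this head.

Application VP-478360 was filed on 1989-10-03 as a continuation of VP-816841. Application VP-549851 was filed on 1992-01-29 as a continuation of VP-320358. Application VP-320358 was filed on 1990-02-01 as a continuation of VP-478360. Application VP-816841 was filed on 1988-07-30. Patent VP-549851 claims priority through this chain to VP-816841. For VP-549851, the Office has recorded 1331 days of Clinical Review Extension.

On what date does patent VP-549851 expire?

Earliest priority filing: 30 July 1988.
Base term: 30 July 1988 + 20 years → 30 July 2008.
Clinical Review Extension: 1331 days claimed exceeds the 727-day cap, so +727 days → 27 July 2010.

2010-07-27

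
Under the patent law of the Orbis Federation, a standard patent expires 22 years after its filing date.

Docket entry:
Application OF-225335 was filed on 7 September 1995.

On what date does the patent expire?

September 7, 2017

Filing date + 22 years → 7 September 2017.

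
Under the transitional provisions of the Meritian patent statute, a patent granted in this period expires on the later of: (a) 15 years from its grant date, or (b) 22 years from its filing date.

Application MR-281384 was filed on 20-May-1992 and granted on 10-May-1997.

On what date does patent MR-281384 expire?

(a) grant + 15 years → 10 May 2012.
(b) filing + 22 years → 20 May 2014.
Later of the two: 20 May 2014.

May 20, 2014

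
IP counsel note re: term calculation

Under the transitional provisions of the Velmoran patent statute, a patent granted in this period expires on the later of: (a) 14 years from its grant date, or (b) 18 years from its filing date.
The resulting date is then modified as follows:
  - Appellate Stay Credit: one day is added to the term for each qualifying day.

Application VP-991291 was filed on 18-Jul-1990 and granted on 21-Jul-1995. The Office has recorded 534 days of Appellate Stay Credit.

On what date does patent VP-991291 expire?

(a) grant + 14 years → 21 July 2009.
(b) filing + 18 years → 18 July 2008.
Later of the two: 21 July 2009.
Appellate Stay Credit: +534 days → 6 January 2011.

January 6, 2011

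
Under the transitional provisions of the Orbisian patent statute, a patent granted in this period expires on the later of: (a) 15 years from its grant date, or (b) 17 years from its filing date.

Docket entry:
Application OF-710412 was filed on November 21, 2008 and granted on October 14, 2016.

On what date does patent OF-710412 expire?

(a) grant + 15 years → 14 October 2031.
(b) filing + 17 years → 21 November 2025.
Later of the two: 14 October 2031.

October 14, 2031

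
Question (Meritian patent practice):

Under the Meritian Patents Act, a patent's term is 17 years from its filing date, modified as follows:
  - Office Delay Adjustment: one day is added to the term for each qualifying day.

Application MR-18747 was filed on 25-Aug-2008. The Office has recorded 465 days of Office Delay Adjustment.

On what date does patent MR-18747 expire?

Base term: filing date + 17 years → 25 August 2025.
Office Delay Adjustment: +465 days → 3 December 2026.

December 3, 2026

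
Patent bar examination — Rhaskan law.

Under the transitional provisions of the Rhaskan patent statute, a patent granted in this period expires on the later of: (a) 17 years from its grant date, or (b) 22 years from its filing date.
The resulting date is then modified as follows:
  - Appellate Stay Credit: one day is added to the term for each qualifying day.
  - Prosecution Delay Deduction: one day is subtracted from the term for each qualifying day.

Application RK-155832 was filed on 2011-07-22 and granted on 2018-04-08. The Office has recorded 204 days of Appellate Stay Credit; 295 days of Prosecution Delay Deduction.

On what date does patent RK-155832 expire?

January 7, 2035

(a) grant + 17 years → 8 April 2035.
(b) filing + 22 years → 22 July 2033.
Later of the two: 8 April 2035.
Appellate Stay Credit: +204 days → 29 October 2035.
Prosecution Delay Deduction: −295 days → 7 January 2035.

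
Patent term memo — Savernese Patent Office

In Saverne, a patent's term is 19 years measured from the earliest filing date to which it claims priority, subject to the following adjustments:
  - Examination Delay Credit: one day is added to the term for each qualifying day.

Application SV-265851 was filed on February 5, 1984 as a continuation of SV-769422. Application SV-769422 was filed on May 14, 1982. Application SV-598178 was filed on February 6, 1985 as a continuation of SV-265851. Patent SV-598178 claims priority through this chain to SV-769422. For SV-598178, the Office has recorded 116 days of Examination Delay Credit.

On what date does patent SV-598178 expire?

Earliest priority filing: 14 May 1982.
Base term: 14 May 1982 + 19 years → 14 May 2001.
Examination Delay Credit: +116 days → 7 September 2001.

September 7, 2001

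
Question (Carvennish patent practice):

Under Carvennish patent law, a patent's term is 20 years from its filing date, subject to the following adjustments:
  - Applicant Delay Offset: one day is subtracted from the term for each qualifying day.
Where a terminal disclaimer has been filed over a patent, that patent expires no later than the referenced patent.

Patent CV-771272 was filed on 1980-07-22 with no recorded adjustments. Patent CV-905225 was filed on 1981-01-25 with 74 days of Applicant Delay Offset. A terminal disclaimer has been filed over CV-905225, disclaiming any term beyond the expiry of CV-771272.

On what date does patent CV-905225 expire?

Natural term of CV-905225:
  Base: filing + 20 years → 25 January 2001.
  Applicant Delay Offset: −74 days → 12 November 2000.
Expiry of referenced patent CV-771272:
  Base: filing + 20 years → 22 July 2000.
Terminal disclaimer: CV-905225 expires on the earlier of 12 November 2000 and 22 July 2000.

2000-07-22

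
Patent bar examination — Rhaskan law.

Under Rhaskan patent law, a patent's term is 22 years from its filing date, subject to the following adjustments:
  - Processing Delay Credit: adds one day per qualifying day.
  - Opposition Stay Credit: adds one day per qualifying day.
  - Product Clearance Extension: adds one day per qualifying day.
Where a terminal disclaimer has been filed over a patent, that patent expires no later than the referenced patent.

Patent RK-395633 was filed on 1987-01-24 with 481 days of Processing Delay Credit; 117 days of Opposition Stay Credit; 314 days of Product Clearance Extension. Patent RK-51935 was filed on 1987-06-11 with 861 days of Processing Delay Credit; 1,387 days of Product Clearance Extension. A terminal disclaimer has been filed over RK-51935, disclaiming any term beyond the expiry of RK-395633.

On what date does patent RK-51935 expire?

Natural term of RK-51935:
  Base: filing + 22 years → 11 June 2009.
  Processing Delay Credit: +861 days → 20 October 2011.
  Product Clearance Extension: +1387 days → 7 August 2015.
Expiry of referenced patent RK-395633:
  Base: filing + 22 years → 24 January 2009.
  Processing Delay Credit: +481 days → 20 May 2010.
  Opposition Stay Credit: +117 days → 14 September 2010.
  Product Clearance Extension: +314 days → 25 July 2011.
Terminal disclaimer: RK-51935 expires on the earlier of 7 August 2015 and 25 July 2011.

2011-07-25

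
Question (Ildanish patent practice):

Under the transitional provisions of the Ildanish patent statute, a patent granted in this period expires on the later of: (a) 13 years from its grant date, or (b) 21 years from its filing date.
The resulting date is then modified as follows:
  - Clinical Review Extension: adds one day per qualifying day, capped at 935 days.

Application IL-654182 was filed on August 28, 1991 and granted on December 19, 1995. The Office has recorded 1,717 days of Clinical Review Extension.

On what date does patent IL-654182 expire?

(a) grant + 13 years → 19 December 2008.
(b) filing + 21 years → 28 August 2012.
Later of the two: 28 August 2012.
Clinical Review Extension: 1717 days claimed exceeds the 935-day cap, so +935 days → 21 March 2015.

March 21, 2015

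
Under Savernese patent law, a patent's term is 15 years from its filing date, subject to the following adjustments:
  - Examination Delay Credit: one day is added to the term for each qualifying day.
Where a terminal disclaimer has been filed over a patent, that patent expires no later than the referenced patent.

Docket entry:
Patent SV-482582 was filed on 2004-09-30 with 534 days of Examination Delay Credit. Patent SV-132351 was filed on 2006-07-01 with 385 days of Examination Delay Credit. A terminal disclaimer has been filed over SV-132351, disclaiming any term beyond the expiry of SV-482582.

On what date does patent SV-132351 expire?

2021-03-17

Natural term of SV-132351:
  Base: filing + 15 years → 1 July 2021.
  Examination Delay Credit: +385 days → 21 July 2022.
Expiry of referenced patent SV-482582:
  Base: filing + 15 years → 30 September 2019.
  Examination Delay Credit: +534 days → 17 March 2021.
Terminal disclaimer: SV-132351 expires on the earlier of 21 July 2022 and 17 March 2021.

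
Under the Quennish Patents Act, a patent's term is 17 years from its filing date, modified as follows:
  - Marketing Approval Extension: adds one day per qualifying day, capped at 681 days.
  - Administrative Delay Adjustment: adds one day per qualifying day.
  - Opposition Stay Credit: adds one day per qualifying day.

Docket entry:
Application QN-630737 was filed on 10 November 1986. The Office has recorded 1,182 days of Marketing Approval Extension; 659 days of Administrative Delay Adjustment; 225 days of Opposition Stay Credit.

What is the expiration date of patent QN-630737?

Base term: filing date + 17 years → 10 November 2003.
Marketing Approval Extension: 1182 days claimed exceeds the 681-day cap, so +681 days → 21 September 2005.
Administrative Delay Adjustment: +659 days → 12 July 2007.
Opposition Stay Credit: +225 days → 22 February 2008.

February 22, 2008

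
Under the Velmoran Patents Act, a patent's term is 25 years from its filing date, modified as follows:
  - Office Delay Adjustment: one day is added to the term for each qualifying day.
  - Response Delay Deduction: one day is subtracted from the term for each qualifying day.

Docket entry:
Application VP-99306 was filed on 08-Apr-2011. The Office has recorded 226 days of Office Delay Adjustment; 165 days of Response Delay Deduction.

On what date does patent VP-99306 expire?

Base term: filing date + 25 years → 8 April 2036.
Office Delay Adjustment: +226 days → 20 November 2036.
Response Delay Deduction: −165 days → 8 June 2036.

June 8, 2036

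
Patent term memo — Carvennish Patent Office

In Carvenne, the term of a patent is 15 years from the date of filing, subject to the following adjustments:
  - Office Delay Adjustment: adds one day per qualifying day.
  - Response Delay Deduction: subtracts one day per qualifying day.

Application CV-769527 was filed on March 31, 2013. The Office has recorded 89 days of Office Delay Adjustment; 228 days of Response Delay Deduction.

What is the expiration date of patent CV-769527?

November 13, 2027

Base term: filing date + 15 years → 31 March 2028.
Office Delay Adjustment: +89 days → 28 June 2028.
Response Delay Deduction: −228 days → 13 November 2027.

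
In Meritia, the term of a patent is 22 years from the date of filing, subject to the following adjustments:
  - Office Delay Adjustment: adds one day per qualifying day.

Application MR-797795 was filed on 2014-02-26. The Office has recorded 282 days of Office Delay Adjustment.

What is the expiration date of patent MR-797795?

December 4, 2036

Base term: filing date + 22 years → 26 February 2036.
Office Delay Adjustment: +282 days → 4 December 2036.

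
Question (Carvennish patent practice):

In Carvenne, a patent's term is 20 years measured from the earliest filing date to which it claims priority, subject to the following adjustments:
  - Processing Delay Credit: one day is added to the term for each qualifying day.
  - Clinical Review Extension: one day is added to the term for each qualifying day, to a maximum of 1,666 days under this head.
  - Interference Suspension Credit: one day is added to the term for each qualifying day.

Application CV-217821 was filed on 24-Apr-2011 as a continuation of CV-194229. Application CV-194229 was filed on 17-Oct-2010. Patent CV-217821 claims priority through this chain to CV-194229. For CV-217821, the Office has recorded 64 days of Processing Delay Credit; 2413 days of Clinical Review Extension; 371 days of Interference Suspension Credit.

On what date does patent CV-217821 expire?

2036-07-18

Earliest priority filing: 17 October 2010.
Base term: 17 October 2010 + 20 years → 17 October 2030.
Processing Delay Credit: +64 days → 20 December 2030.
Clinical Review Extension: 2413 days claimed exceeds the 1666-day cap, so +1666 days → 13 July 2035.
Interference Suspension Credit: +371 days → 18 July 2036.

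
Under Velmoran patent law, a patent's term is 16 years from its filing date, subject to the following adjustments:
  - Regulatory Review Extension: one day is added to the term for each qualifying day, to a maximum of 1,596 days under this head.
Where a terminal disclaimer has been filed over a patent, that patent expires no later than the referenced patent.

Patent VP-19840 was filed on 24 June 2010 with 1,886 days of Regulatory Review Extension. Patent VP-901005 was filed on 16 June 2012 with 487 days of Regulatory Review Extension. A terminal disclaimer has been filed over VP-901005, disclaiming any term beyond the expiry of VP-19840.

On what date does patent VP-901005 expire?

Natural term of VP-901005:
  Base: filing + 16 years → 16 June 2028.
  Regulatory Review Extension: 487 days (within the 1596-day cap) → +487 days → 16 October 2029.
Expiry of referenced patent VP-19840:
  Base: filing + 16 years → 24 June 2026.
  Regulatory Review Extension: 1886 days claimed exceeds the 1596-day cap, so +1596 days → 6 November 2030.
Terminal disclaimer: VP-901005 expires on the earlier of 16 October 2029 and 6 November 2030.

October 16, 2029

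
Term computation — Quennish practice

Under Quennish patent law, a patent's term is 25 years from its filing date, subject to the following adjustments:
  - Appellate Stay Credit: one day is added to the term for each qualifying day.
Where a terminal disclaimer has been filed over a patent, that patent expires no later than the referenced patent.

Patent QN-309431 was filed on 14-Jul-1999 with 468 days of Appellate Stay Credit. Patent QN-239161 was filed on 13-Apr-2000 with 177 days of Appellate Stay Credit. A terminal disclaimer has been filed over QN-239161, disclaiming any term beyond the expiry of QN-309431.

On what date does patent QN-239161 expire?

Natural term of QN-239161:
  Base: filing + 25 years → 13 April 2025.
  Appellate Stay Credit: +177 days → 7 October 2025.
Expiry of referenced patent QN-309431:
  Base: filing + 25 years → 14 July 2024.
  Appellate Stay Credit: +468 days → 25 October 2025.
Terminal disclaimer: QN-239161 expires on the earlier of 7 October 2025 and 25 October 2025.

2025-10-07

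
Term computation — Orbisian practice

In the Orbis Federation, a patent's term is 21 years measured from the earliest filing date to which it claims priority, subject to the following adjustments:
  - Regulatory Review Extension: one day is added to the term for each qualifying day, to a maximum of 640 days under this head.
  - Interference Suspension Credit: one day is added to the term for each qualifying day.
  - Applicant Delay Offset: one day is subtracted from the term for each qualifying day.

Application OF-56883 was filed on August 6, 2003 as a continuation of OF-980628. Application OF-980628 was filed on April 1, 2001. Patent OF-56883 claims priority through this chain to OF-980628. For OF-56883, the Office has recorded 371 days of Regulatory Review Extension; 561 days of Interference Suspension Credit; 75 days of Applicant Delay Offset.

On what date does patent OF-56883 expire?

Earliest priority filing: 1 April 2001.
Base term: 1 April 2001 + 21 years → 1 April 2022.
Regulatory Review Extension: 371 days (within the 640-day cap) → +371 days → 7 April 2023.
Interference Suspension Credit: +561 days → 19 October 2024.
Applicant Delay Offset: −75 days → 5 August 2024.

August 5, 2024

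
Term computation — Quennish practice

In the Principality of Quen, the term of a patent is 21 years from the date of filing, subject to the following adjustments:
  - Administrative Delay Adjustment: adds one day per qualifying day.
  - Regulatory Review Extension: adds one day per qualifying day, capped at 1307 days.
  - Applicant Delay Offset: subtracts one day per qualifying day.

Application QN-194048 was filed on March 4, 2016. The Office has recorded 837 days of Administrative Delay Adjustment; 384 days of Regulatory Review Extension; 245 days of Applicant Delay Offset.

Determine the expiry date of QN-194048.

2039-11-05

Base term: filing date + 21 years → 4 March 2037.
Administrative Delay Adjustment: +837 days → 19 June 2039.
Regulatory Review Extension: 384 days (within the 1307-day cap) → +384 days → 7 July 2040.
Applicant Delay Offset: −245 days → 5 November 2039.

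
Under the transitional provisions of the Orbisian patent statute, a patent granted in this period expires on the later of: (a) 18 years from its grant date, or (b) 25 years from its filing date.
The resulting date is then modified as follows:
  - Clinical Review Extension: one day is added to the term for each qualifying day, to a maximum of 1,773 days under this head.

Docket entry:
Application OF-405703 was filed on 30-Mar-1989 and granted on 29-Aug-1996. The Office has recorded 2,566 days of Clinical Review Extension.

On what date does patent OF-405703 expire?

(a) grant + 18 years → 29 August 2014.
(b) filing + 25 years → 30 March 2014.
Later of the two: 29 August 2014.
Clinical Review Extension: 2566 days claimed exceeds the 1773-day cap, so +1773 days → 7 July 2019.

2019-07-07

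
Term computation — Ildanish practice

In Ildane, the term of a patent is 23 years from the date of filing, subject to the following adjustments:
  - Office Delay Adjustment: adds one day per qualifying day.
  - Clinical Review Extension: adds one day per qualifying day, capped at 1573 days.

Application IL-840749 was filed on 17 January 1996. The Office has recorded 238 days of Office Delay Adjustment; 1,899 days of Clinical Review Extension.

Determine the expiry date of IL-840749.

2024-01-02

Base term: filing date + 23 years → 17 January 2019.
Office Delay Adjustment: +238 days → 12 September 2019.
Clinical Review Extension: 1899 days claimed exceeds the 1573-day cap, so +1573 days → 2 January 2024.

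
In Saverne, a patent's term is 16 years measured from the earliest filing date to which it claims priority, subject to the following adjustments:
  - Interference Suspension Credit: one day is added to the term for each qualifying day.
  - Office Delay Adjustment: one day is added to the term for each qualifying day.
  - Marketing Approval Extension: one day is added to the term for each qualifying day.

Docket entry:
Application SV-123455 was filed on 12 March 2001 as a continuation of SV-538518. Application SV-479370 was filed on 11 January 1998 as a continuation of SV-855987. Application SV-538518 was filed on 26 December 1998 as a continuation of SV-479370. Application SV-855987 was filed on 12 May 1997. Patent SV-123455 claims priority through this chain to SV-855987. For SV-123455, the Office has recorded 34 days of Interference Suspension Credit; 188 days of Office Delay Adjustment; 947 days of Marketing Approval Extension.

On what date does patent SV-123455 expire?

2016-07-24

Earliest priority filing: 12 May 1997.
Base term: 12 May 1997 + 16 years → 12 May 2013.
Interference Suspension Credit: +34 days → 15 June 2013.
Office Delay Adjustment: +188 days → 20 December 2013.
Marketing Approval Extension: +947 days → 24 July 2016.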